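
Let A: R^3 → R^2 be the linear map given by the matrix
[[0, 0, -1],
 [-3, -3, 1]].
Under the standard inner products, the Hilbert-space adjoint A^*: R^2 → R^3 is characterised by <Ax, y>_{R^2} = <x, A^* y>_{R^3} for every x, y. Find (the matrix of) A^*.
A^* = A^T =
[[0, -3],
 [0, -3],
 [-1, 1]]

For real matrices with standard dot products, the defining identity <Ax, y> = <x, A^* y> gives (Ax)^T y = x^T (A^*) y, i.e. x^T A^T y = x^T (A^*) y. Since this holds for all x, y, we must have A^* = A^T. Therefore
A^* =
[[0, -3],
 [0, -3],
 [-1, 1]].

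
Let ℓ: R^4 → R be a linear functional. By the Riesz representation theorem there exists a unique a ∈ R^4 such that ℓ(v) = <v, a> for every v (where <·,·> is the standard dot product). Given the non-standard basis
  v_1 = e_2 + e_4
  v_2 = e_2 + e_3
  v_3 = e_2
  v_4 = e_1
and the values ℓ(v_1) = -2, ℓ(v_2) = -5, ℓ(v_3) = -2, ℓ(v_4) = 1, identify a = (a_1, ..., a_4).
a = (1, -2, -3, 0)

Write a = (a_1, ..., a_4) in the standard basis. For each basis vector v_i, ℓ(v_i) = <v_i, a> is a linear equation in the a_j's. Collect the n equations into a matrix system V a = ℓ, where row i of V is v_i (expressed in the standard basis). Since V is invertible (lower-triangular with 1s on the diagonal, up to permutation), solve by back-substitution:
  V =
[[0, 1, 0, 1],
 [0, 1, 1, 0],
 [0, 1, 0, 0],
 [1, 0, 0, 0]]
  V a = (-2, -5, -2, 1)
Solving gives a = (1, -2, -3, 0).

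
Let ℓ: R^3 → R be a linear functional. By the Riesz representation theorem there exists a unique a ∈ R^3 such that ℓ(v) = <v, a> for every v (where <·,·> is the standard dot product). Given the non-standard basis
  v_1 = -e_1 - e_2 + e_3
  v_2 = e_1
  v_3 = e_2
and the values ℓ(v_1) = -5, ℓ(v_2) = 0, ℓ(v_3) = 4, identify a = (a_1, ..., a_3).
a = (0, 4, -1)

Write a = (a_1, ..., a_3) in the standard basis. For each basis vector v_i, ℓ(v_i) = <v_i, a> is a linear equation in the a_j's. Collect the n equations into a matrix system V a = ℓ, where row i of V is v_i (expressed in the standard basis). Since V is invertible (lower-triangular with 1s on the diagonal, up to permutation), solve by back-substitution:
  V =
[[-1, -1, 1],
 [1, 0, 0],
 [0, 1, 0]]
  V a = (-5, 0, 4)
Solving gives a = (0, 4, -1).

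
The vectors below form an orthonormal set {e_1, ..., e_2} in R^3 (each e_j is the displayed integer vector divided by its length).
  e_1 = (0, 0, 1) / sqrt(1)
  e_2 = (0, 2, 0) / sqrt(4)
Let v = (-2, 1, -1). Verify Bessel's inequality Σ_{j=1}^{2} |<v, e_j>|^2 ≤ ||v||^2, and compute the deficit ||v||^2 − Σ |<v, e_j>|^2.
Σ |<v, e_j>|^2 = 2; ||v||^2 = 6; deficit = 4

Write each e_j = u_j / sqrt(<u_j, u_j>) where u_j is the displayed integer vector. Then <v, e_j> = <v, u_j> / sqrt(<u_j, u_j>), so |<v, e_j>|^2 = <v, u_j>^2 / <u_j, u_j>.
Coefficients: <v, e_1> = -1/sqrt(1), <v, e_2> = 2/sqrt(4).
Square and sum: Σ |<v, e_j>|^2 = 2.
Compute ||v||^2 = v·v = 6.
Deficit = 6 − 2 = 4 ≥ 0, confirming Bessel's inequality. (The deficit equals ||v − Σ <v,e_j> e_j||^2, the squared distance from v to span{e_j}.)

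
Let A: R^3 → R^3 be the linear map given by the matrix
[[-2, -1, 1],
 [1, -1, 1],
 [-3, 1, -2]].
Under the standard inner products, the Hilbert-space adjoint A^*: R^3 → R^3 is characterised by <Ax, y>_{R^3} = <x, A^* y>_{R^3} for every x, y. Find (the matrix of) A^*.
A^* = A^T =
[[-2, 1, -3],
 [-1, -1, 1],
 [1, 1, -2]]

For real matrices with standard dot products, the defining identity <Ax, y> = <x, A^* y> gives (Ax)^T y = x^T (A^*) y, i.e. x^T A^T y = x^T (A^*) y. Since this holds for all x, y, we must have A^* = A^T. Therefore
A^* =
[[-2, 1, -3],
 [-1, -1, 1],
 [1, 1, -2]].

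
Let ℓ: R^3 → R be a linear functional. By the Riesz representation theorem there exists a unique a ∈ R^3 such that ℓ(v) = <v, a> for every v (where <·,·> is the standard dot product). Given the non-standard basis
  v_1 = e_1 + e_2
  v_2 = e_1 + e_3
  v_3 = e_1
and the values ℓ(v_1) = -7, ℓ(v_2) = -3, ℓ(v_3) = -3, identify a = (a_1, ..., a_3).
a = (-3, -4, 0)

Write a = (a_1, ..., a_3) in the standard basis. For each basis vector v_i, ℓ(v_i) = <v_i, a> is a linear equation in the a_j's. Collect the n equations into a matrix system V a = ℓ, where row i of V is v_i (expressed in the standard basis). Since V is invertible (lower-triangular with 1s on the diagonal, up to permutation), solve by back-substitution:
  V =
[[1, 1, 0],
 [1, 0, 1],
 [1, 0, 0]]
  V a = (-7, -3, -3)
Solving gives a = (-3, -4, 0).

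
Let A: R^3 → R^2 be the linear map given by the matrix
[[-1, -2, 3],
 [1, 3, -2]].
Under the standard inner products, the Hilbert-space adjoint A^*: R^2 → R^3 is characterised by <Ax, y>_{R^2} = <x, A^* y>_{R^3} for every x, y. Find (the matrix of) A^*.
A^* = A^T =
[[-1, 1],
 [-2, 3],
 [3, -2]]

For real matrices with standard dot products, the defining identity <Ax, y> = <x, A^* y> gives (Ax)^T y = x^T (A^*) y, i.e. x^T A^T y = x^T (A^*) y. Since this holds for all x, y, we must have A^* = A^T. Therefore
A^* =
[[-1, 1],
 [-2, 3],
 [3, -2]].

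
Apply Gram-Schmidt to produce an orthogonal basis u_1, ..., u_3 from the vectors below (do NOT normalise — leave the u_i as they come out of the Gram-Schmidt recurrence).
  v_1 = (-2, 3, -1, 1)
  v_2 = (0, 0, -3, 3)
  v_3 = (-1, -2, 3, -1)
Orthogonal basis:
  u_1 = (-2, 3, -1, 1)
  u_2 = (4/5, -6/5, -13/5, 13/5)
  u_3 = (-21/13, -14/13, 1, 1)

Apply the Gram-Schmidt recurrence
  u_1 = v_1
  u_i = v_i − Σ_{j<i} ((v_i · u_j) / (u_j · u_j)) · u_j.

Step by step this gives:
  u_1 = (-2, 3, -1, 1)
  u_2 = (4/5, -6/5, -13/5, 13/5)
  u_3 = (-21/13, -14/13, 1, 1)

Orthogonality check:
  u_2 · u_1 = 0 (should be 0)
  u_3 · u_1 = 0 (should be 0)
  u_3 · u_2 = 0 (should be 0)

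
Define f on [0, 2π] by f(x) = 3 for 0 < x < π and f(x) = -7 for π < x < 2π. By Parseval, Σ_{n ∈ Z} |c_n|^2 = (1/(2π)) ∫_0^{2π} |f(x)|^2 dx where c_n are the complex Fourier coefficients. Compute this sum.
Σ |c_n|^2 = 29

Parseval equates the L^2 energy of f (normalised by 1/(2π)) with the ℓ^2 sum of its Fourier coefficients: (1/(2π)) ∫_0^{2π} |f|^2 = Σ |c_n|^2.
Compute the left side: (1/(2π)) [∫_0^π 3^2 dx + ∫_π^{2π} (-7)^2 dx] = (1/(2π)) · (9π + 49π) = (9 + 49)/2 = 29.
So Σ_{n ∈ Z} |c_n|^2 = 29.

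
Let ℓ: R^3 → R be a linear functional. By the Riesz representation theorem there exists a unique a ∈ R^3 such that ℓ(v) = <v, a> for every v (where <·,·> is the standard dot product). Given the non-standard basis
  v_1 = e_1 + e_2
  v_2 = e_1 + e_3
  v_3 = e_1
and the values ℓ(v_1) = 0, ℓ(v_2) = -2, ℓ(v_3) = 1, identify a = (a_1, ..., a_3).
a = (1, -1, -3)

Write a = (a_1, ..., a_3) in the standard basis. For each basis vector v_i, ℓ(v_i) = <v_i, a> is a linear equation in the a_j's. Collect the n equations into a matrix system V a = ℓ, where row i of V is v_i (expressed in the standard basis). Since V is invertible (lower-triangular with 1s on the diagonal, up to permutation), solve by back-substitution:
  V =
[[1, 1, 0],
 [1, 0, 1],
 [1, 0, 0]]
  V a = (0, -2, 1)
Solving gives a = (1, -1, -3).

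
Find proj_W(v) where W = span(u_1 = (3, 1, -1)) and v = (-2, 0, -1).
proj_W(v) = (-15/11, -5/11, 5/11)

Set up U = [u_1 | ... | u_1] ∈ R^(3×1). The projector onto W = col(U) is P = U (U^T U)^(-1) U^T.
Compute U^T U =
  [11],
and U^T v = (-5).
Solve U^T U · c = U^T v for the coefficients: c = (-5/11). The projection is proj_W(v) = U c.
Check: (v - proj_W(v)) · u_1 = 0  (should be 0).
Result: proj_W(v) = (-15/11, -5/11, 5/11).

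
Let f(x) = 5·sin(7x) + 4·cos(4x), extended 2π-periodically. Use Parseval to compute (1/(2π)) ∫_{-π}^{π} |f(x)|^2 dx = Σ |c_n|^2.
Σ |c_n|^2 = 41/2

Expand |f|^2 and use orthogonality of {sin(nx), cos(mx)} on [-π, π]:
  ∫_{-π}^{π} sin(nx)^2 dx = π, ∫ cos(mx)^2 dx = π, and cross terms integrate to 0.
So ∫_{-π}^{π} f(x)^2 dx = 5^2 · π + 4^2 · π = (25 + 16)π.
Divide by 2π: (25 + 16)/2 = 41/2.
By Parseval, this equals Σ |c_n|^2.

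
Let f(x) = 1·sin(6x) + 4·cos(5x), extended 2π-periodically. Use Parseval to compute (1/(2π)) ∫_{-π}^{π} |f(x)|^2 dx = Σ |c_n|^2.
Σ |c_n|^2 = 17/2

Expand |f|^2 and use orthogonality of {sin(nx), cos(mx)} on [-π, π]:
  ∫_{-π}^{π} sin(nx)^2 dx = π, ∫ cos(mx)^2 dx = π, and cross terms integrate to 0.
So ∫_{-π}^{π} f(x)^2 dx = 1^2 · π + 4^2 · π = (1 + 16)π.
Divide by 2π: (1 + 16)/2 = 17/2.
By Parseval, this equals Σ |c_n|^2.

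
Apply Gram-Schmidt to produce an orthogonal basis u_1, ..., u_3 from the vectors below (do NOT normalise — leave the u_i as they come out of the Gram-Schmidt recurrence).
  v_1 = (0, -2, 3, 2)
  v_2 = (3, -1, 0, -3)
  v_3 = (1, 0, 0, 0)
Orthogonal basis:
  u_1 = (0, -2, 3, 2)
  u_2 = (3, -25/17, 12/17, -43/17)
  u_3 = (154/307, 75/307, -36/307, 129/307)

Apply the Gram-Schmidt recurrence
  u_1 = v_1
  u_i = v_i − Σ_{j<i} ((v_i · u_j) / (u_j · u_j)) · u_j.

Step by step this gives:
  u_1 = (0, -2, 3, 2)
  u_2 = (3, -25/17, 12/17, -43/17)
  u_3 = (154/307, 75/307, -36/307, 129/307)

Orthogonality check:
  u_2 · u_1 = 0 (should be 0)
  u_3 · u_1 = 0 (should be 0)
  u_3 · u_2 = 0 (should be 0)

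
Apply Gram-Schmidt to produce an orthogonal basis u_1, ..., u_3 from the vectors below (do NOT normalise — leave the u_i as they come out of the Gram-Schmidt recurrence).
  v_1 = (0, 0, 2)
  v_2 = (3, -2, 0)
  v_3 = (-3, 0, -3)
Orthogonal basis:
  u_1 = (0, 0, 2)
  u_2 = (3, -2, 0)
  u_3 = (-12/13, -18/13, 0)

Apply the Gram-Schmidt recurrence
  u_1 = v_1
  u_i = v_i − Σ_{j<i} ((v_i · u_j) / (u_j · u_j)) · u_j.

Step by step this gives:
  u_1 = (0, 0, 2)
  u_2 = (3, -2, 0)
  u_3 = (-12/13, -18/13, 0)

Orthogonality check:
  u_2 · u_1 = 0 (should be 0)
  u_3 · u_1 = 0 (should be 0)
  u_3 · u_2 = 0 (should be 0)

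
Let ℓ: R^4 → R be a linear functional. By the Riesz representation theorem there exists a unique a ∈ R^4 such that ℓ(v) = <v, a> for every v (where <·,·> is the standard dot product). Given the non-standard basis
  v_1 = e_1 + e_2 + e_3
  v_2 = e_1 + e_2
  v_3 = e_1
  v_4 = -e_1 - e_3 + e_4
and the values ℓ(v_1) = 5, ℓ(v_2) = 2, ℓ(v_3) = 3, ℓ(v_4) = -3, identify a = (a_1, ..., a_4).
a = (3, -1, 3, 3)

Write a = (a_1, ..., a_4) in the standard basis. For each basis vector v_i, ℓ(v_i) = <v_i, a> is a linear equation in the a_j's. Collect the n equations into a matrix system V a = ℓ, where row i of V is v_i (expressed in the standard basis). Since V is invertible (lower-triangular with 1s on the diagonal, up to permutation), solve by back-substitution:
  V =
[[1, 1, 1, 0],
 [1, 1, 0, 0],
 [1, 0, 0, 0],
 [-1, 0, -1, 1]]
  V a = (5, 2, 3, -3)
Solving gives a = (3, -1, 3, 3).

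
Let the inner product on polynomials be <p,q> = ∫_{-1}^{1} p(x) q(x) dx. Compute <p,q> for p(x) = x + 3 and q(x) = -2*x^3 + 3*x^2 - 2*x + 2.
<p,q> = 238/15

Expand the product: p(x)·q(x) = -2*x^4 - 3*x^3 + 7*x^2 - 4*x + 6.
∫_{-1}^{1} of each monomial x^k gives [2/(k+1) if k even, 0 if k odd]. Integrating term-by-term (or equivalently evaluating the antiderivative F(x) = -2*x^5/5 - 3*x^4/4 + 7*x^3/3 - 2*x^2 + 6*x at the endpoints):
  F(1) − F(−1) = 311/60 − (-641/60) = 238/15.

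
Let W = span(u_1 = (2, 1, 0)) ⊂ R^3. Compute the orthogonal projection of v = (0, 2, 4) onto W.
proj_W(v) = (4/5, 2/5, 0)

Set up U = [u_1 | ... | u_1] ∈ R^(3×1). The projector onto W = col(U) is P = U (U^T U)^(-1) U^T.
Compute U^T U =
  [5],
and U^T v = (2).
Solve U^T U · c = U^T v for the coefficients: c = (2/5). The projection is proj_W(v) = U c.
Check: (v - proj_W(v)) · u_1 = 0  (should be 0).
Result: proj_W(v) = (4/5, 2/5, 0).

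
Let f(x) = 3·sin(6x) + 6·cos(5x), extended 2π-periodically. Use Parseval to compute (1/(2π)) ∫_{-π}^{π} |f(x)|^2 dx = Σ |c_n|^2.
Σ |c_n|^2 = 45/2

Expand |f|^2 and use orthogonality of {sin(nx), cos(mx)} on [-π, π]:
  ∫_{-π}^{π} sin(nx)^2 dx = π, ∫ cos(mx)^2 dx = π, and cross terms integrate to 0.
So ∫_{-π}^{π} f(x)^2 dx = 3^2 · π + 6^2 · π = (9 + 36)π.
Divide by 2π: (9 + 36)/2 = 45/2.
By Parseval, this equals Σ |c_n|^2.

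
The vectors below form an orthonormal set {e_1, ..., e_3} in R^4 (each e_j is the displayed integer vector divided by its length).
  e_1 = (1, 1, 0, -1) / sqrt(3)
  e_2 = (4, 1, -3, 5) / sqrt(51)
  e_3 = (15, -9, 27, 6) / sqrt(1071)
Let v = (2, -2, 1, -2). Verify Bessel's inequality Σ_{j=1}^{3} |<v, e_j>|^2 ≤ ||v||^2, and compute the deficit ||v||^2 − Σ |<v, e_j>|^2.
Σ |<v, e_j>|^2 = 6; ||v||^2 = 13; deficit = 7

Write each e_j = u_j / sqrt(<u_j, u_j>) where u_j is the displayed integer vector. Then <v, e_j> = <v, u_j> / sqrt(<u_j, u_j>), so |<v, e_j>|^2 = <v, u_j>^2 / <u_j, u_j>.
Coefficients: <v, e_1> = 2/sqrt(3), <v, e_2> = -7/sqrt(51), <v, e_3> = 63/sqrt(1071).
Square and sum: Σ |<v, e_j>|^2 = 6.
Compute ||v||^2 = v·v = 13.
Deficit = 13 − 6 = 7 ≥ 0, confirming Bessel's inequality. (The deficit equals ||v − Σ <v,e_j> e_j||^2, the squared distance from v to span{e_j}.)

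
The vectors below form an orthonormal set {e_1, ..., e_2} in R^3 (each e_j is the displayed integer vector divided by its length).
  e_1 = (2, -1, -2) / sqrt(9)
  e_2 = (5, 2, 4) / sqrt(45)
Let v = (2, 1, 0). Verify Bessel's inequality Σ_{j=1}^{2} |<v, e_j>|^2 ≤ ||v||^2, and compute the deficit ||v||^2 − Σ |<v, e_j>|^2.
Σ |<v, e_j>|^2 = 21/5; ||v||^2 = 5; deficit = 4/5

Write each e_j = u_j / sqrt(<u_j, u_j>) where u_j is the displayed integer vector. Then <v, e_j> = <v, u_j> / sqrt(<u_j, u_j>), so |<v, e_j>|^2 = <v, u_j>^2 / <u_j, u_j>.
Coefficients: <v, e_1> = 3/sqrt(9), <v, e_2> = 12/sqrt(45).
Square and sum: Σ |<v, e_j>|^2 = 21/5.
Compute ||v||^2 = v·v = 5.
Deficit = 5 − 21/5 = 4/5 ≥ 0, confirming Bessel's inequality. (The deficit equals ||v − Σ <v,e_j> e_j||^2, the squared distance from v to span{e_j}.)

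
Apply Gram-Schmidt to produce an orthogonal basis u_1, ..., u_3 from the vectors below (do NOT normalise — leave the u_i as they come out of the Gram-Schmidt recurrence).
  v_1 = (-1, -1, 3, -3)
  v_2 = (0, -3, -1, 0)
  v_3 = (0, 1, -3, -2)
Orthogonal basis:
  u_1 = (-1, -1, 3, -3)
  u_2 = (0, -3, -1, 0)
  u_3 = (-1/5, 4/5, -12/5, -13/5)

Apply the Gram-Schmidt recurrence
  u_1 = v_1
  u_i = v_i − Σ_{j<i} ((v_i · u_j) / (u_j · u_j)) · u_j.

Step by step this gives:
  u_1 = (-1, -1, 3, -3)
  u_2 = (0, -3, -1, 0)
  u_3 = (-1/5, 4/5, -12/5, -13/5)

Orthogonality check:
  u_2 · u_1 = 0 (should be 0)
  u_3 · u_1 = 0 (should be 0)
  u_3 · u_2 = 0 (should be 0)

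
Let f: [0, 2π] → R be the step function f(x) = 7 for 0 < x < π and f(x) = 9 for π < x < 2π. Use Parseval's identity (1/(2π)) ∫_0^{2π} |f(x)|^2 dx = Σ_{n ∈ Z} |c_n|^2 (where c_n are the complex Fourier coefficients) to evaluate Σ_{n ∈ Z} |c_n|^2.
Σ |c_n|^2 = 65

Parseval equates the L^2 energy of f (normalised by 1/(2π)) with the ℓ^2 sum of its Fourier coefficients: (1/(2π)) ∫_0^{2π} |f|^2 = Σ |c_n|^2.
Compute the left side: (1/(2π)) [∫_0^π 7^2 dx + ∫_π^{2π} 9^2 dx] = (1/(2π)) · (49π + 81π) = (49 + 81)/2 = 65.
So Σ_{n ∈ Z} |c_n|^2 = 65.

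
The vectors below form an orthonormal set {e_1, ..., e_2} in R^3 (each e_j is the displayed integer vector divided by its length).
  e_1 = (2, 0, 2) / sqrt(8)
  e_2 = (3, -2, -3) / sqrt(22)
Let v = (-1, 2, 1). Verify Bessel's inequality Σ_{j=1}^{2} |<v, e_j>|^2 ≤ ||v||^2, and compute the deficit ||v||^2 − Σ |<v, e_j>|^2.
Σ |<v, e_j>|^2 = 50/11; ||v||^2 = 6; deficit = 16/11

Write each e_j = u_j / sqrt(<u_j, u_j>) where u_j is the displayed integer vector. Then <v, e_j> = <v, u_j> / sqrt(<u_j, u_j>), so |<v, e_j>|^2 = <v, u_j>^2 / <u_j, u_j>.
Coefficients: <v, e_1> = 0/sqrt(8), <v, e_2> = -10/sqrt(22).
Square and sum: Σ |<v, e_j>|^2 = 50/11.
Compute ||v||^2 = v·v = 6.
Deficit = 6 − 50/11 = 16/11 ≥ 0, confirming Bessel's inequality. (The deficit equals ||v − Σ <v,e_j> e_j||^2, the squared distance from v to span{e_j}.)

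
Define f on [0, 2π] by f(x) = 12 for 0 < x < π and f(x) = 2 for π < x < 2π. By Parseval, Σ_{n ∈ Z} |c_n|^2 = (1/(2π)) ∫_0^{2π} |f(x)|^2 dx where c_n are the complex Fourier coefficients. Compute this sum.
Σ |c_n|^2 = 74

Parseval equates the L^2 energy of f (normalised by 1/(2π)) with the ℓ^2 sum of its Fourier coefficients: (1/(2π)) ∫_0^{2π} |f|^2 = Σ |c_n|^2.
Compute the left side: (1/(2π)) [∫_0^π 12^2 dx + ∫_π^{2π} 2^2 dx] = (1/(2π)) · (144π + 4π) = (144 + 4)/2 = 74.
So Σ_{n ∈ Z} |c_n|^2 = 74.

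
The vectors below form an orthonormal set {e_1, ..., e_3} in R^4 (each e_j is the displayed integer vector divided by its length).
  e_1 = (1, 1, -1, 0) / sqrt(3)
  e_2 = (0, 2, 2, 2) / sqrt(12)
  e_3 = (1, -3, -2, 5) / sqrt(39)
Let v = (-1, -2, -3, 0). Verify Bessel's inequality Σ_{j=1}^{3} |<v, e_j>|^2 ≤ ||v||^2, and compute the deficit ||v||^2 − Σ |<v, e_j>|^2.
Σ |<v, e_j>|^2 = 446/39; ||v||^2 = 14; deficit = 100/39

Write each e_j = u_j / sqrt(<u_j, u_j>) where u_j is the displayed integer vector. Then <v, e_j> = <v, u_j> / sqrt(<u_j, u_j>), so |<v, e_j>|^2 = <v, u_j>^2 / <u_j, u_j>.
Coefficients: <v, e_1> = 0/sqrt(3), <v, e_2> = -10/sqrt(12), <v, e_3> = 11/sqrt(39).
Square and sum: Σ |<v, e_j>|^2 = 446/39.
Compute ||v||^2 = v·v = 14.
Deficit = 14 − 446/39 = 100/39 ≥ 0, confirming Bessel's inequality. (The deficit equals ||v − Σ <v,e_j> e_j||^2, the squared distance from v to span{e_j}.)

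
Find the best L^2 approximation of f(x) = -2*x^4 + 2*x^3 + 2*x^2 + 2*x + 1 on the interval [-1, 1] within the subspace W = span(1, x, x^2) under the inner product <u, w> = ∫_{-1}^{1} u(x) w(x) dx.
g(x) = 2*x^2/7 + 16*x/5 + 41/35

The best approximation g ∈ W is the orthogonal projection of f onto W. Writing g = a_0 + a_1 x + a_2 x^2, the coefficients solve the normal equations G · a = b where
  G_{ij} = <φ_i, φ_j> and b_i = <f, φ_i>, with φ_0 = 1, φ_1 = x, φ_2 = x^2.
G =
  [2, 0, 2/3]
  [0, 2/3, 0]
  [2/3, 0, 2/5],
b = (38/15, 32/15, 94/105).
Solving gives a_0 = 41/35, a_1 = 16/5, a_2 = 2/7, so
  g(x) = 2*x^2/7 + 16*x/5 + 41/35.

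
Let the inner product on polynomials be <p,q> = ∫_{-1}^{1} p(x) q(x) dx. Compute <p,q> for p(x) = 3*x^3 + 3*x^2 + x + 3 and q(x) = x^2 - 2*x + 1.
<p,q> = 112/15

Expand the product: p(x)·q(x) = 3*x^5 - 3*x^4 - 2*x^3 + 4*x^2 - 5*x + 3.
∫_{-1}^{1} of each monomial x^k gives [2/(k+1) if k even, 0 if k odd]. Integrating term-by-term (or equivalently evaluating the antiderivative F(x) = x^6/2 - 3*x^5/5 - x^4/2 + 4*x^3/3 - 5*x^2/2 + 3*x at the endpoints):
  F(1) − F(−1) = 37/30 − (-187/30) = 112/15.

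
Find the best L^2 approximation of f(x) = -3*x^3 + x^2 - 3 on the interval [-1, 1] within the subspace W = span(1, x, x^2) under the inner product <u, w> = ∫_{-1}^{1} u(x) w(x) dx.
g(x) = x^2 - 9*x/5 - 3

The best approximation g ∈ W is the orthogonal projection of f onto W. Writing g = a_0 + a_1 x + a_2 x^2, the coefficients solve the normal equations G · a = b where
  G_{ij} = <φ_i, φ_j> and b_i = <f, φ_i>, with φ_0 = 1, φ_1 = x, φ_2 = x^2.
G =
  [2, 0, 2/3]
  [0, 2/3, 0]
  [2/3, 0, 2/5],
b = (-16/3, -6/5, -8/5).
Solving gives a_0 = -3, a_1 = -9/5, a_2 = 1, so
  g(x) = x^2 - 9*x/5 - 3.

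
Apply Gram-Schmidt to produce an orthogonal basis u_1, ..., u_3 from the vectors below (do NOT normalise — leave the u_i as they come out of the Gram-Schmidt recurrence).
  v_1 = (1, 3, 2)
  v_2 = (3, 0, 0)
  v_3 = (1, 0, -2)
Orthogonal basis:
  u_1 = (1, 3, 2)
  u_2 = (39/14, -9/14, -3/7)
  u_3 = (0, 12/13, -18/13)

Apply the Gram-Schmidt recurrence
  u_1 = v_1
  u_i = v_i − Σ_{j<i} ((v_i · u_j) / (u_j · u_j)) · u_j.

Step by step this gives:
  u_1 = (1, 3, 2)
  u_2 = (39/14, -9/14, -3/7)
  u_3 = (0, 12/13, -18/13)

Orthogonality check:
  u_2 · u_1 = 0 (should be 0)
  u_3 · u_1 = 0 (should be 0)
  u_3 · u_2 = 0 (should be 0)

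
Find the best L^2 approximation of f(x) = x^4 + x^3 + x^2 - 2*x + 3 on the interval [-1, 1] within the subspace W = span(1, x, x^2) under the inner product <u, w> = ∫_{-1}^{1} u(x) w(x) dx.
g(x) = 13*x^2/7 - 7*x/5 + 102/35

The best approximation g ∈ W is the orthogonal projection of f onto W. Writing g = a_0 + a_1 x + a_2 x^2, the coefficients solve the normal equations G · a = b where
  G_{ij} = <φ_i, φ_j> and b_i = <f, φ_i>, with φ_0 = 1, φ_1 = x, φ_2 = x^2.
G =
  [2, 0, 2/3]
  [0, 2/3, 0]
  [2/3, 0, 2/5],
b = (106/15, -14/15, 94/35).
Solving gives a_0 = 102/35, a_1 = -7/5, a_2 = 13/7, so
  g(x) = 13*x^2/7 - 7*x/5 + 102/35.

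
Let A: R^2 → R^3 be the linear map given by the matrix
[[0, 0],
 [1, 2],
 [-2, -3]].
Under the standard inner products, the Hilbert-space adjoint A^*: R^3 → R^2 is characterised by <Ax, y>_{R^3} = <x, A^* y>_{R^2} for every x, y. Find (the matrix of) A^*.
A^* = A^T =
[[0, 1, -2],
 [0, 2, -3]]

For real matrices with standard dot products, the defining identity <Ax, y> = <x, A^* y> gives (Ax)^T y = x^T (A^*) y, i.e. x^T A^T y = x^T (A^*) y. Since this holds for all x, y, we must have A^* = A^T. Therefore
A^* =
[[0, 1, -2],
 [0, 2, -3]].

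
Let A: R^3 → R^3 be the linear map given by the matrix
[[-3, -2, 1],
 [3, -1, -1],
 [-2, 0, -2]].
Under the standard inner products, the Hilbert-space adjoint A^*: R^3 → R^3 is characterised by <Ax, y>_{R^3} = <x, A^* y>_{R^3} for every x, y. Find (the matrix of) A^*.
A^* = A^T =
[[-3, 3, -2],
 [-2, -1, 0],
 [1, -1, -2]]

For real matrices with standard dot products, the defining identity <Ax, y> = <x, A^* y> gives (Ax)^T y = x^T (A^*) y, i.e. x^T A^T y = x^T (A^*) y. Since this holds for all x, y, we must have A^* = A^T. Therefore
A^* =
[[-3, 3, -2],
 [-2, -1, 0],
 [1, -1, -2]].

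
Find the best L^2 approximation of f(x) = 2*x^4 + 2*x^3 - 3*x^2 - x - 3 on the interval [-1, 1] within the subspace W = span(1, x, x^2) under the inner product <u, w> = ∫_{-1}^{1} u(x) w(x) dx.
g(x) = -9*x^2/7 + x/5 - 111/35

The best approximation g ∈ W is the orthogonal projection of f onto W. Writing g = a_0 + a_1 x + a_2 x^2, the coefficients solve the normal equations G · a = b where
  G_{ij} = <φ_i, φ_j> and b_i = <f, φ_i>, with φ_0 = 1, φ_1 = x, φ_2 = x^2.
G =
  [2, 0, 2/3]
  [0, 2/3, 0]
  [2/3, 0, 2/5],
b = (-36/5, 2/15, -92/35).
Solving gives a_0 = -111/35, a_1 = 1/5, a_2 = -9/7, so
  g(x) = -9*x^2/7 + x/5 - 111/35.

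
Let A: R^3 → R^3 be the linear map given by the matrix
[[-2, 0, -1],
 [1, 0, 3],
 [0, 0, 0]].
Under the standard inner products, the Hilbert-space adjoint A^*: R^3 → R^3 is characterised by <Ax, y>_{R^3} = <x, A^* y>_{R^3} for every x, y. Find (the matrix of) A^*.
A^* = A^T =
[[-2, 1, 0],
 [0, 0, 0],
 [-1, 3, 0]]

For real matrices with standard dot products, the defining identity <Ax, y> = <x, A^* y> gives (Ax)^T y = x^T (A^*) y, i.e. x^T A^T y = x^T (A^*) y. Since this holds for all x, y, we must have A^* = A^T. Therefore
A^* =
[[-2, 1, 0],
 [0, 0, 0],
 [-1, 3, 0]].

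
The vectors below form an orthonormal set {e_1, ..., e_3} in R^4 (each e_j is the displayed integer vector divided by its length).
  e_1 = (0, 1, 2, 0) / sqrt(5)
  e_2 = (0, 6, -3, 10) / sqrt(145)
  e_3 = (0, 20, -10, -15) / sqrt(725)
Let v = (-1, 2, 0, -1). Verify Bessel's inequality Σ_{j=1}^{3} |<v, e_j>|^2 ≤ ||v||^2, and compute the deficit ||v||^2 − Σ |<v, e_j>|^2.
Σ |<v, e_j>|^2 = 5; ||v||^2 = 6; deficit = 1

Write each e_j = u_j / sqrt(<u_j, u_j>) where u_j is the displayed integer vector. Then <v, e_j> = <v, u_j> / sqrt(<u_j, u_j>), so |<v, e_j>|^2 = <v, u_j>^2 / <u_j, u_j>.
Coefficients: <v, e_1> = 2/sqrt(5), <v, e_2> = 2/sqrt(145), <v, e_3> = 55/sqrt(725).
Square and sum: Σ |<v, e_j>|^2 = 5.
Compute ||v||^2 = v·v = 6.
Deficit = 6 − 5 = 1 ≥ 0, confirming Bessel's inequality. (The deficit equals ||v − Σ <v,e_j> e_j||^2, the squared distance from v to span{e_j}.)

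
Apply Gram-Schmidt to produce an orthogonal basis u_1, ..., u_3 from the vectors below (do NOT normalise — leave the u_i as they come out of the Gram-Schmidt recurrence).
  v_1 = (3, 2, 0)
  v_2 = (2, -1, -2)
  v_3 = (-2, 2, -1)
Orthogonal basis:
  u_1 = (3, 2, 0)
  u_2 = (14/13, -21/13, -2)
  u_3 = (-108/101, 162/101, -189/101)

Apply the Gram-Schmidt recurrence
  u_1 = v_1
  u_i = v_i − Σ_{j<i} ((v_i · u_j) / (u_j · u_j)) · u_j.

Step by step this gives:
  u_1 = (3, 2, 0)
  u_2 = (14/13, -21/13, -2)
  u_3 = (-108/101, 162/101, -189/101)

Orthogonality check:
  u_2 · u_1 = 0 (should be 0)
  u_3 · u_1 = 0 (should be 0)
  u_3 · u_2 = 0 (should be 0)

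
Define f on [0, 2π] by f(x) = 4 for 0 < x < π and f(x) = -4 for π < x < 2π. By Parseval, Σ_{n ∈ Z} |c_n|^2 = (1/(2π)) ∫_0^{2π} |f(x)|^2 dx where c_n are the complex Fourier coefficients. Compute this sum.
Σ |c_n|^2 = 16

Parseval equates the L^2 energy of f (normalised by 1/(2π)) with the ℓ^2 sum of its Fourier coefficients: (1/(2π)) ∫_0^{2π} |f|^2 = Σ |c_n|^2.
Compute the left side: (1/(2π)) [∫_0^π 4^2 dx + ∫_π^{2π} (-4)^2 dx] = (1/(2π)) · (16π + 16π) = (16 + 16)/2 = 16.
So Σ_{n ∈ Z} |c_n|^2 = 16.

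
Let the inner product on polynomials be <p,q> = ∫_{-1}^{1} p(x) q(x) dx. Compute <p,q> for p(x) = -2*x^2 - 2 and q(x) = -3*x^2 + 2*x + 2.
<p,q> = -64/15

Expand the product: p(x)·q(x) = 6*x^4 - 4*x^3 + 2*x^2 - 4*x - 4.
∫_{-1}^{1} of each monomial x^k gives [2/(k+1) if k even, 0 if k odd]. Integrating term-by-term (or equivalently evaluating the antiderivative F(x) = 6*x^5/5 - x^4 + 2*x^3/3 - 2*x^2 - 4*x at the endpoints):
  F(1) − F(−1) = -77/15 − (-13/15) = -64/15.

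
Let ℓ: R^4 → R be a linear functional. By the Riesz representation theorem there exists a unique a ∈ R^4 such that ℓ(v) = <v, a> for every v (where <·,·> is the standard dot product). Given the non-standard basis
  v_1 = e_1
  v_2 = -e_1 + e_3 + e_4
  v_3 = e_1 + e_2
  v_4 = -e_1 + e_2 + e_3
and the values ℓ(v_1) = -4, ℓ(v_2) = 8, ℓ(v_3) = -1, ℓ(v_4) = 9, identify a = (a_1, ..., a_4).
a = (-4, 3, 2, 2)

Write a = (a_1, ..., a_4) in the standard basis. For each basis vector v_i, ℓ(v_i) = <v_i, a> is a linear equation in the a_j's. Collect the n equations into a matrix system V a = ℓ, where row i of V is v_i (expressed in the standard basis). Since V is invertible (lower-triangular with 1s on the diagonal, up to permutation), solve by back-substitution:
  V =
[[1, 0, 0, 0],
 [-1, 0, 1, 1],
 [1, 1, 0, 0],
 [-1, 1, 1, 0]]
  V a = (-4, 8, -1, 9)
Solving gives a = (-4, 3, 2, 2).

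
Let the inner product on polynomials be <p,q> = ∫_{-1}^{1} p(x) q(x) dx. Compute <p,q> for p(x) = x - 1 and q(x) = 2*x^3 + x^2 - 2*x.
<p,q> = -6/5

Expand the product: p(x)·q(x) = 2*x^4 - x^3 - 3*x^2 + 2*x.
∫_{-1}^{1} of each monomial x^k gives [2/(k+1) if k even, 0 if k odd]. Integrating term-by-term (or equivalently evaluating the antiderivative F(x) = 2*x^5/5 - x^4/4 - x^3 + x^2 at the endpoints):
  F(1) − F(−1) = 3/20 − (27/20) = -6/5.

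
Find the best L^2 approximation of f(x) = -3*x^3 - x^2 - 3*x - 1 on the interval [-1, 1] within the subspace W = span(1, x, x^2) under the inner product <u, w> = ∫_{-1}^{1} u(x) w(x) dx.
g(x) = -x^2 - 24*x/5 - 1

The best approximation g ∈ W is the orthogonal projection of f onto W. Writing g = a_0 + a_1 x + a_2 x^2, the coefficients solve the normal equations G · a = b where
  G_{ij} = <φ_i, φ_j> and b_i = <f, φ_i>, with φ_0 = 1, φ_1 = x, φ_2 = x^2.
G =
  [2, 0, 2/3]
  [0, 2/3, 0]
  [2/3, 0, 2/5],
b = (-8/3, -16/5, -16/15).
Solving gives a_0 = -1, a_1 = -24/5, a_2 = -1, so
  g(x) = -x^2 - 24*x/5 - 1.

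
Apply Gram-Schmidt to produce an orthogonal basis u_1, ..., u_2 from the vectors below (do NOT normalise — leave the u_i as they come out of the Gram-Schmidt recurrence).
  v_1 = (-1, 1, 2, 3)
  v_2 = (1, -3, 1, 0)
Orthogonal basis:
  u_1 = (-1, 1, 2, 3)
  u_2 = (13/15, -43/15, 19/15, 2/5)

Apply the Gram-Schmidt recurrence
  u_1 = v_1
  u_i = v_i − Σ_{j<i} ((v_i · u_j) / (u_j · u_j)) · u_j.

Step by step this gives:
  u_1 = (-1, 1, 2, 3)
  u_2 = (13/15, -43/15, 19/15, 2/5)

Orthogonality check:
  u_2 · u_1 = 0 (should be 0)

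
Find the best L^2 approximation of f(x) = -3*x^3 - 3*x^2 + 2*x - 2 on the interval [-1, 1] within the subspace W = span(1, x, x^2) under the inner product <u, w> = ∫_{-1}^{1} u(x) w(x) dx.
g(x) = -3*x^2 + x/5 - 2

The best approximation g ∈ W is the orthogonal projection of f onto W. Writing g = a_0 + a_1 x + a_2 x^2, the coefficients solve the normal equations G · a = b where
  G_{ij} = <φ_i, φ_j> and b_i = <f, φ_i>, with φ_0 = 1, φ_1 = x, φ_2 = x^2.
G =
  [2, 0, 2/3]
  [0, 2/3, 0]
  [2/3, 0, 2/5],
b = (-6, 2/15, -38/15).
Solving gives a_0 = -2, a_1 = 1/5, a_2 = -3, so
  g(x) = -3*x^2 + x/5 - 2.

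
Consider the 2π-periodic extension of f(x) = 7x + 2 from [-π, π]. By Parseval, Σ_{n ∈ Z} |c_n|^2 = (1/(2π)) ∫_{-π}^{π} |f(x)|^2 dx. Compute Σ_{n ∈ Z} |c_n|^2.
Σ |c_n|^2 = 49π^2/3 + 4

Expand and integrate term by term over [-π, π]:
  ∫ (7x)^2 dx = 49·(2π^3/3); ∫ 2·7·(2)·x dx = 0 (odd integrand); ∫ 2^2 dx = 4·2π.
So (1/(2π)) ∫_{-π}^{π} (7x + 2)^2 dx = 49π^2/3 + 4 = 49π^2/3 + 4.
Parseval ⇒ Σ |c_n|^2 = 49π^2/3 + 4.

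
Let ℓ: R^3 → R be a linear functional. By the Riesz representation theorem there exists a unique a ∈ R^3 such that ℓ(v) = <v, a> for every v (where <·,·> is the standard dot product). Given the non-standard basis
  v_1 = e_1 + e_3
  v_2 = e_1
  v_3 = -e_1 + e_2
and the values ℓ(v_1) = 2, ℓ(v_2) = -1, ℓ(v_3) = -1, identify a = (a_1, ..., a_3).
a = (-1, -2, 3)

Write a = (a_1, ..., a_3) in the standard basis. For each basis vector v_i, ℓ(v_i) = <v_i, a> is a linear equation in the a_j's. Collect the n equations into a matrix system V a = ℓ, where row i of V is v_i (expressed in the standard basis). Since V is invertible (lower-triangular with 1s on the diagonal, up to permutation), solve by back-substitution:
  V =
[[1, 0, 1],
 [1, 0, 0],
 [-1, 1, 0]]
  V a = (2, -1, -1)
Solving gives a = (-1, -2, 3).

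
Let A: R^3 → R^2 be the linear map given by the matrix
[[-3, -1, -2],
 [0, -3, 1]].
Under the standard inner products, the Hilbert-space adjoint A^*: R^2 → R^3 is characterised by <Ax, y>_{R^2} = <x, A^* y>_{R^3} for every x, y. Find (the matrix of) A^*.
A^* = A^T =
[[-3, 0],
 [-1, -3],
 [-2, 1]]

For real matrices with standard dot products, the defining identity <Ax, y> = <x, A^* y> gives (Ax)^T y = x^T (A^*) y, i.e. x^T A^T y = x^T (A^*) y. Since this holds for all x, y, we must have A^* = A^T. Therefore
A^* =
[[-3, 0],
 [-1, -3],
 [-2, 1]].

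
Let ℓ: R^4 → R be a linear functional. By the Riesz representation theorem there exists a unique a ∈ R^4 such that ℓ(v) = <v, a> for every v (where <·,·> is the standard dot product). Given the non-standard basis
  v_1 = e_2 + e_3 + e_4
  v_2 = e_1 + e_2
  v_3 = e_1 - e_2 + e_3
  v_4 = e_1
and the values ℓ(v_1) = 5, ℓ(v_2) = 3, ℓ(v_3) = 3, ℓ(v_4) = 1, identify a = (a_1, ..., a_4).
a = (1, 2, 4, -1)

Write a = (a_1, ..., a_4) in the standard basis. For each basis vector v_i, ℓ(v_i) = <v_i, a> is a linear equation in the a_j's. Collect the n equations into a matrix system V a = ℓ, where row i of V is v_i (expressed in the standard basis). Since V is invertible (lower-triangular with 1s on the diagonal, up to permutation), solve by back-substitution:
  V =
[[0, 1, 1, 1],
 [1, 1, 0, 0],
 [1, -1, 1, 0],
 [1, 0, 0, 0]]
  V a = (5, 3, 3, 1)
Solving gives a = (1, 2, 4, -1).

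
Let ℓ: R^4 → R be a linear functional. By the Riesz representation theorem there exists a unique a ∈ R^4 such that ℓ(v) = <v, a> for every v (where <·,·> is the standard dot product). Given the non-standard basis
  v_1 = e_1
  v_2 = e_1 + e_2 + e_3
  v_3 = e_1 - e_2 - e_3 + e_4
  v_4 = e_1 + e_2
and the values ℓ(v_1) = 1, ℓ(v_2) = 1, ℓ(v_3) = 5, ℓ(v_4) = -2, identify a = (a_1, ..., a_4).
a = (1, -3, 3, 4)

Write a = (a_1, ..., a_4) in the standard basis. For each basis vector v_i, ℓ(v_i) = <v_i, a> is a linear equation in the a_j's. Collect the n equations into a matrix system V a = ℓ, where row i of V is v_i (expressed in the standard basis). Since V is invertible (lower-triangular with 1s on the diagonal, up to permutation), solve by back-substitution:
  V =
[[1, 0, 0, 0],
 [1, 1, 1, 0],
 [1, -1, -1, 1],
 [1, 1, 0, 0]]
  V a = (1, 1, 5, -2)
Solving gives a = (1, -3, 3, 4).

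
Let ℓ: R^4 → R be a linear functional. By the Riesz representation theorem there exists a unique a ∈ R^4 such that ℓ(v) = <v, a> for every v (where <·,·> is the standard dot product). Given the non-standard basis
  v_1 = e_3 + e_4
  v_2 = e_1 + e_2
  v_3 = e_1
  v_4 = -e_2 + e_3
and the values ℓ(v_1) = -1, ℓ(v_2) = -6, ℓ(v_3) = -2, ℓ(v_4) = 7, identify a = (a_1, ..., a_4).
a = (-2, -4, 3, -4)

Write a = (a_1, ..., a_4) in the standard basis. For each basis vector v_i, ℓ(v_i) = <v_i, a> is a linear equation in the a_j's. Collect the n equations into a matrix system V a = ℓ, where row i of V is v_i (expressed in the standard basis). Since V is invertible (lower-triangular with 1s on the diagonal, up to permutation), solve by back-substitution:
  V =
[[0, 0, 1, 1],
 [1, 1, 0, 0],
 [1, 0, 0, 0],
 [0, -1, 1, 0]]
  V a = (-1, -6, -2, 7)
Solving gives a = (-2, -4, 3, -4).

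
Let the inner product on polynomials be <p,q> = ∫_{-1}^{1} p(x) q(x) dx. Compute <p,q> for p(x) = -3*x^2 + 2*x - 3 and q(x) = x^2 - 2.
<p,q> = 64/5

Expand the product: p(x)·q(x) = -3*x^4 + 2*x^3 + 3*x^2 - 4*x + 6.
∫_{-1}^{1} of each monomial x^k gives [2/(k+1) if k even, 0 if k odd]. Integrating term-by-term (or equivalently evaluating the antiderivative F(x) = -3*x^5/5 + x^4/2 + x^3 - 2*x^2 + 6*x at the endpoints):
  F(1) − F(−1) = 49/10 − (-79/10) = 64/5.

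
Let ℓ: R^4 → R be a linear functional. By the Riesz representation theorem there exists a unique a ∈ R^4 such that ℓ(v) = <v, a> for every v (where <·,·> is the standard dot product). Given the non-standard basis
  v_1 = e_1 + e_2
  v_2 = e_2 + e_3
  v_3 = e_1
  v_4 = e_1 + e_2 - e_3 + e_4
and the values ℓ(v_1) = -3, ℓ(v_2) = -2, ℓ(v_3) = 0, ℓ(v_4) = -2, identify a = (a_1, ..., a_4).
a = (0, -3, 1, 2)

Write a = (a_1, ..., a_4) in the standard basis. For each basis vector v_i, ℓ(v_i) = <v_i, a> is a linear equation in the a_j's. Collect the n equations into a matrix system V a = ℓ, where row i of V is v_i (expressed in the standard basis). Since V is invertible (lower-triangular with 1s on the diagonal, up to permutation), solve by back-substitution:
  V =
[[1, 1, 0, 0],
 [0, 1, 1, 0],
 [1, 0, 0, 0],
 [1, 1, -1, 1]]
  V a = (-3, -2, 0, -2)
Solving gives a = (0, -3, 1, 2).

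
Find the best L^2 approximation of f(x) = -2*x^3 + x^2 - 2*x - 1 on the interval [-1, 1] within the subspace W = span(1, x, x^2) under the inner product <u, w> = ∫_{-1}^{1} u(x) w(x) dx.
g(x) = x^2 - 16*x/5 - 1

The best approximation g ∈ W is the orthogonal projection of f onto W. Writing g = a_0 + a_1 x + a_2 x^2, the coefficients solve the normal equations G · a = b where
  G_{ij} = <φ_i, φ_j> and b_i = <f, φ_i>, with φ_0 = 1, φ_1 = x, φ_2 = x^2.
G =
  [2, 0, 2/3]
  [0, 2/3, 0]
  [2/3, 0, 2/5],
b = (-4/3, -32/15, -4/15).
Solving gives a_0 = -1, a_1 = -16/5, a_2 = 1, so
  g(x) = x^2 - 16*x/5 - 1.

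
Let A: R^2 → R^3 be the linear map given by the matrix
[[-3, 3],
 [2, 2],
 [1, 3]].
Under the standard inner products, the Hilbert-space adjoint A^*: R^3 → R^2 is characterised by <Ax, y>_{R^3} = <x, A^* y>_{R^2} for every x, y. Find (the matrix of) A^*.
A^* = A^T =
[[-3, 2, 1],
 [3, 2, 3]]

For real matrices with standard dot products, the defining identity <Ax, y> = <x, A^* y> gives (Ax)^T y = x^T (A^*) y, i.e. x^T A^T y = x^T (A^*) y. Since this holds for all x, y, we must have A^* = A^T. Therefore
A^* =
[[-3, 2, 1],
 [3, 2, 3]].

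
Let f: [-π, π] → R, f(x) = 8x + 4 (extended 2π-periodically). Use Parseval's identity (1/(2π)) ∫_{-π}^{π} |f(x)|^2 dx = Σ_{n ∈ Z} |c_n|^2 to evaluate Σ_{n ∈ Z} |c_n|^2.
Σ |c_n|^2 = 64π^2/3 + 16

Expand and integrate term by term over [-π, π]:
  ∫ (8x)^2 dx = 64·(2π^3/3); ∫ 2·8·(4)·x dx = 0 (odd integrand); ∫ 4^2 dx = 16·2π.
So (1/(2π)) ∫_{-π}^{π} (8x + 4)^2 dx = 64π^2/3 + 16 = 64π^2/3 + 16.
Parseval ⇒ Σ |c_n|^2 = 64π^2/3 + 16.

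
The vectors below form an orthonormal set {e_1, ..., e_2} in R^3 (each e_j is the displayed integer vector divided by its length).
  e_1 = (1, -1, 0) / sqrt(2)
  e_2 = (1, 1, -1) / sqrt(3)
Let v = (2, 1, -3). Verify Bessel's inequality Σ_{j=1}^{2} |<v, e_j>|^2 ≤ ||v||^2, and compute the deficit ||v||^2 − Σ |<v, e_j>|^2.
Σ |<v, e_j>|^2 = 25/2; ||v||^2 = 14; deficit = 3/2

Write each e_j = u_j / sqrt(<u_j, u_j>) where u_j is the displayed integer vector. Then <v, e_j> = <v, u_j> / sqrt(<u_j, u_j>), so |<v, e_j>|^2 = <v, u_j>^2 / <u_j, u_j>.
Coefficients: <v, e_1> = 1/sqrt(2), <v, e_2> = 6/sqrt(3).
Square and sum: Σ |<v, e_j>|^2 = 25/2.
Compute ||v||^2 = v·v = 14.
Deficit = 14 − 25/2 = 3/2 ≥ 0, confirming Bessel's inequality. (The deficit equals ||v − Σ <v,e_j> e_j||^2, the squared distance from v to span{e_j}.)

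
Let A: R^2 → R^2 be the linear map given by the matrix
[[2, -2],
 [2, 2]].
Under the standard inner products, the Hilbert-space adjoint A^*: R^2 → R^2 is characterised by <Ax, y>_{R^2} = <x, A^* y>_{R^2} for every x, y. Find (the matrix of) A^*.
A^* = A^T =
[[2, 2],
 [-2, 2]]

For real matrices with standard dot products, the defining identity <Ax, y> = <x, A^* y> gives (Ax)^T y = x^T (A^*) y, i.e. x^T A^T y = x^T (A^*) y. Since this holds for all x, y, we must have A^* = A^T. Therefore
A^* =
[[2, 2],
 [-2, 2]].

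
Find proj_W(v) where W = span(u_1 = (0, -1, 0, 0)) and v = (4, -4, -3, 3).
proj_W(v) = (0, -4, 0, 0)

Set up U = [u_1 | ... | u_1] ∈ R^(4×1). The projector onto W = col(U) is P = U (U^T U)^(-1) U^T.
Compute U^T U =
  [1],
and U^T v = (4).
Solve U^T U · c = U^T v for the coefficients: c = (4). The projection is proj_W(v) = U c.
Check: (v - proj_W(v)) · u_1 = 0  (should be 0).
Result: proj_W(v) = (0, -4, 0, 0).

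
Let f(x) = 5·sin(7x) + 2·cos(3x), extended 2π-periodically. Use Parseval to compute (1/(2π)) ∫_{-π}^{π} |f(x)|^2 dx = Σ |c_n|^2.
Σ |c_n|^2 = 29/2

Expand |f|^2 and use orthogonality of {sin(nx), cos(mx)} on [-π, π]:
  ∫_{-π}^{π} sin(nx)^2 dx = π, ∫ cos(mx)^2 dx = π, and cross terms integrate to 0.
So ∫_{-π}^{π} f(x)^2 dx = 5^2 · π + 2^2 · π = (25 + 4)π.
Divide by 2π: (25 + 4)/2 = 29/2.
By Parseval, this equals Σ |c_n|^2.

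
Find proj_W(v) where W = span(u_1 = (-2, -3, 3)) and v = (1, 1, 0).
proj_W(v) = (5/11, 15/22, -15/22)

Set up U = [u_1 | ... | u_1] ∈ R^(3×1). The projector onto W = col(U) is P = U (U^T U)^(-1) U^T.
Compute U^T U =
  [22],
and U^T v = (-5).
Solve U^T U · c = U^T v for the coefficients: c = (-5/22). The projection is proj_W(v) = U c.
Check: (v - proj_W(v)) · u_1 = 0  (should be 0).
Result: proj_W(v) = (5/11, 15/22, -15/22).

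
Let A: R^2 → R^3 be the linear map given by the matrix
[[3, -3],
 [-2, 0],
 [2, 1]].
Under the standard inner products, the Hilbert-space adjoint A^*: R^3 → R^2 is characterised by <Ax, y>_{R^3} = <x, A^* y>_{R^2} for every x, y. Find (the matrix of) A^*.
A^* = A^T =
[[3, -2, 2],
 [-3, 0, 1]]

For real matrices with standard dot products, the defining identity <Ax, y> = <x, A^* y> gives (Ax)^T y = x^T (A^*) y, i.e. x^T A^T y = x^T (A^*) y. Since this holds for all x, y, we must have A^* = A^T. Therefore
A^* =
[[3, -2, 2],
 [-3, 0, 1]].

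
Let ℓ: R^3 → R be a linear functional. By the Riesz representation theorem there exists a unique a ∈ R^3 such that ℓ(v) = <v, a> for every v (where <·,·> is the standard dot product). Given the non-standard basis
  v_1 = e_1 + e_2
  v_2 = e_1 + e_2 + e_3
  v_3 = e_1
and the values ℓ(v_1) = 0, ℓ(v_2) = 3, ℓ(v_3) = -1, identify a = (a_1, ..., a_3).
a = (-1, 1, 3)

Write a = (a_1, ..., a_3) in the standard basis. For each basis vector v_i, ℓ(v_i) = <v_i, a> is a linear equation in the a_j's. Collect the n equations into a matrix system V a = ℓ, where row i of V is v_i (expressed in the standard basis). Since V is invertible (lower-triangular with 1s on the diagonal, up to permutation), solve by back-substitution:
  V =
[[1, 1, 0],
 [1, 1, 1],
 [1, 0, 0]]
  V a = (0, 3, -1)
Solving gives a = (-1, 1, 3).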